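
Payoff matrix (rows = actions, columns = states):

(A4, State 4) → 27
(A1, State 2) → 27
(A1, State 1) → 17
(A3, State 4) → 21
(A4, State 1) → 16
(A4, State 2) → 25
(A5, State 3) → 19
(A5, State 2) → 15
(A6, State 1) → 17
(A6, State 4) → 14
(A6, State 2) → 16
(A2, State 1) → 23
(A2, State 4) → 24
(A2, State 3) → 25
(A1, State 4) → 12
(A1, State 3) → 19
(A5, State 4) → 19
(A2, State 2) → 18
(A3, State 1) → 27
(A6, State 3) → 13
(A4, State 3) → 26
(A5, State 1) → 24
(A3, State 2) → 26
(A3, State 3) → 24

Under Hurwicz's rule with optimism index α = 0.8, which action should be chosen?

A3

A1: 0.8·27 + 0.2·12 = 24
A2: 0.8·25 + 0.2·18 = 23.6
A3: 0.8·27 + 0.2·21 = 25.8
A4: 0.8·27 + 0.2·16 = 24.8
A5: 0.8·24 + 0.2·15 = 22.2
A6: 0.8·17 + 0.2·13 = 16.2
Highest Hurwicz score = 25.8 → A3.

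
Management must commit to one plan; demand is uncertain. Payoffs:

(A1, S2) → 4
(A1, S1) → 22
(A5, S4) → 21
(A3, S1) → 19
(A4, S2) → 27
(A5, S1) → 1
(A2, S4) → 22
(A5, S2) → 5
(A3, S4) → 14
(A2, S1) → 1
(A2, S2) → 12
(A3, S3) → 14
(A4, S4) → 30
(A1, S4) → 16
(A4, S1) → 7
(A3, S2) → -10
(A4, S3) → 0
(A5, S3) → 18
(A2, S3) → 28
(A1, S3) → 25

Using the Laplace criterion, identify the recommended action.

A1

Row averages: A1=16.75, A2=15.75, A3=9.25, A4=16, A5=11.25
Highest average = 16.75 → A1.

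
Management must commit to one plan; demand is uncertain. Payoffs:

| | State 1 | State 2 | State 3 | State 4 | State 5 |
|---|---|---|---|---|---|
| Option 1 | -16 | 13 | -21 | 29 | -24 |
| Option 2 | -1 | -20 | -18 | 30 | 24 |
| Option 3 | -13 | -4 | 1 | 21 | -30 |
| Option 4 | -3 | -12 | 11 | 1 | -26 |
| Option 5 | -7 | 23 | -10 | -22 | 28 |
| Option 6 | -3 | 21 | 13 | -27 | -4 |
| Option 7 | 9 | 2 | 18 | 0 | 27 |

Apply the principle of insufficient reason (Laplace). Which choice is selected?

Option 7

Row averages: Option 1=-3.8, Option 2=3, Option 3=-5, Option 4=-5.8, Option 5=2.4, Option 6=0, Option 7=11.2
Highest average = 11.2 → Option 7.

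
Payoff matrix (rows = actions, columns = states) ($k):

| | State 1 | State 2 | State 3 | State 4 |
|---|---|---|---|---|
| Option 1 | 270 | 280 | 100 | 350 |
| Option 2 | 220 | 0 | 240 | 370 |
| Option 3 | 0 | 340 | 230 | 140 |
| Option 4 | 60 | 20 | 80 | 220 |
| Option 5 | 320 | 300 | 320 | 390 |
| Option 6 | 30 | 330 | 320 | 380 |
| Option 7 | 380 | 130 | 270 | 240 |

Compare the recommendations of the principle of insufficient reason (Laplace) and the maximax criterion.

Row averages: Option 1=250, Option 2=207.5, Option 3=177.5, Option 4=95, Option 5=332.5, Option 6=265, Option 7=255
Highest average = 332.5 → Option 5.
Row maxima: Option 1=350, Option 2=370, Option 3=340, Option 4=220, Option 5=390, Option 6=380, Option 7=380
Best best-case = 390 → Option 5.

laplace → Option 5; maximax → Option 5 (agree)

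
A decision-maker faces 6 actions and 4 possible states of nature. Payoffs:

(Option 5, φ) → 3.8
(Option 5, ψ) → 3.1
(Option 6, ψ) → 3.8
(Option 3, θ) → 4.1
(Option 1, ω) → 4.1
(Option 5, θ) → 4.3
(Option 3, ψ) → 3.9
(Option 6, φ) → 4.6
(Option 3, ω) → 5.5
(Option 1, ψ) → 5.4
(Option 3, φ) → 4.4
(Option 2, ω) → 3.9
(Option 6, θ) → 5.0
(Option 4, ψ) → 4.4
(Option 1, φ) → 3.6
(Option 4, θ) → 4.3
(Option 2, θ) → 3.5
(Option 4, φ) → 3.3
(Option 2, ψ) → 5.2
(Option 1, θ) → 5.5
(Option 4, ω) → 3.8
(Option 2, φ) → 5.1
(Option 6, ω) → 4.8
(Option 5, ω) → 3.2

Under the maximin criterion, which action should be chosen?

Option 3

Row minima: Option 1=3.6, Option 2=3.5, Option 3=3.9, Option 4=3.3, Option 5=3.1, Option 6=3.8
Best worst-case = 3.9 → Option 3.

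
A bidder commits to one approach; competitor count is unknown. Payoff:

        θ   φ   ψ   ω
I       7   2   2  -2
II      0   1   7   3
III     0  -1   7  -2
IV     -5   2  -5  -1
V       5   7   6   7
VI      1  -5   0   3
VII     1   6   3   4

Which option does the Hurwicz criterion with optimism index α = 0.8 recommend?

I: 0.8·7 + 0.2·(-2) = 5.2
II: 0.8·7 + 0.2·0 = 5.6
III: 0.8·7 + 0.2·(-2) = 5.2
IV: 0.8·2 + 0.2·(-5) = 0.6
V: 0.8·7 + 0.2·5 = 6.6
VI: 0.8·3 + 0.2·(-5) = 1.4
VII: 0.8·6 + 0.2·1 = 5
Highest Hurwicz score = 6.6 → V.

V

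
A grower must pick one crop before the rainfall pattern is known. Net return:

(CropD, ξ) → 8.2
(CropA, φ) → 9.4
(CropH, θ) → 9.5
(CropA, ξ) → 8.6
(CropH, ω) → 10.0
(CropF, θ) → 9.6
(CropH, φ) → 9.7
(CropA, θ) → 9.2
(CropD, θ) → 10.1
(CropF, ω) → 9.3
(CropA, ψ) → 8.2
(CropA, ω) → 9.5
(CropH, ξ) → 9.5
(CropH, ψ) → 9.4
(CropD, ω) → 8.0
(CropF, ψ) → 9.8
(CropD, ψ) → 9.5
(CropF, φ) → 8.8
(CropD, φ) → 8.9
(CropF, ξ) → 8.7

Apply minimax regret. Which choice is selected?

Column bests: θ=10.1, φ=9.7, ψ=9.8, ω=10.0, ξ=9.5.
CropA regrets: 0.9, 0.3, 1.6, 0.5, 0.9 → max 1.6
CropD regrets: 0.0, 0.8, 0.3, 2.0, 1.3 → max 2.0
CropF regrets: 0.5, 0.9, 0.0, 0.7, 0.8 → max 0.9
CropH regrets: 0.6, 0.0, 0.4, 0.0, 0.0 → max 0.6
Smallest max regret = 0.6 → CropH.

CropH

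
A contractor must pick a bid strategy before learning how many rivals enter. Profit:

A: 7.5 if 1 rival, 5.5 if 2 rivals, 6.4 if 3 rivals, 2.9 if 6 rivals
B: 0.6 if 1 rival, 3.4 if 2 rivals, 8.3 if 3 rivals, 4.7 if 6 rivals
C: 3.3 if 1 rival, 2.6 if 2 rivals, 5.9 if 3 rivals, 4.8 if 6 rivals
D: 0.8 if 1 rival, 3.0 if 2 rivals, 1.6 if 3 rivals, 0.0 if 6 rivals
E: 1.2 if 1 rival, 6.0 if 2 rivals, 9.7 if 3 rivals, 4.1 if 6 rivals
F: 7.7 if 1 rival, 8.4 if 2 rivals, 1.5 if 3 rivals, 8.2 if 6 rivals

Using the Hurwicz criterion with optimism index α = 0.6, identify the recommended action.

A: 0.6·7.5 + 0.4·2.9 = 5.66
B: 0.6·8.3 + 0.4·0.6 = 5.22
C: 0.6·5.9 + 0.4·2.6 = 4.58
D: 0.6·3.0 + 0.4·0.0 = 1.8
E: 0.6·9.7 + 0.4·1.2 = 6.3
F: 0.6·8.4 + 0.4·1.5 = 5.64
Highest Hurwicz score = 6.3 → E.

E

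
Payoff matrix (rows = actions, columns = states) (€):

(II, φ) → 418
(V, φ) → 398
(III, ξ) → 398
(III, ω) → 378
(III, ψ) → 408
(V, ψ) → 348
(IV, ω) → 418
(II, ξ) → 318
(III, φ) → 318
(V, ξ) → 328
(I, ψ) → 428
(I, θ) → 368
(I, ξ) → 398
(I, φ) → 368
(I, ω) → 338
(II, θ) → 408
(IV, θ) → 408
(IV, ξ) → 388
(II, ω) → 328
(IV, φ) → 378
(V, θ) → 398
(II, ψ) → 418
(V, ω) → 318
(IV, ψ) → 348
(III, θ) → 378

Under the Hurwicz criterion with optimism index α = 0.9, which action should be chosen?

I

I: 0.9·428 + 0.1·338 = 419
II: 0.9·418 + 0.1·318 = 408
III: 0.9·408 + 0.1·318 = 399
IV: 0.9·418 + 0.1·348 = 411
V: 0.9·398 + 0.1·318 = 390
Highest Hurwicz score = 419 → I.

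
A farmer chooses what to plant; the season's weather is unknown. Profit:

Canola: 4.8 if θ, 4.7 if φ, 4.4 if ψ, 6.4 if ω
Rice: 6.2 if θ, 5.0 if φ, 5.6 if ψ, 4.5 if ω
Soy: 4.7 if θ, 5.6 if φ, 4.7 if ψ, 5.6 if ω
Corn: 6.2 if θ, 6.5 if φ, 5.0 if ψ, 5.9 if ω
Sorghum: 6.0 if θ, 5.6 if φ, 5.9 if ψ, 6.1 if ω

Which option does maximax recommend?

Row maxima: Canola=6.4, Rice=6.2, Soy=5.6, Corn=6.5, Sorghum=6.1
Best best-case = 6.5 → Corn.

Corn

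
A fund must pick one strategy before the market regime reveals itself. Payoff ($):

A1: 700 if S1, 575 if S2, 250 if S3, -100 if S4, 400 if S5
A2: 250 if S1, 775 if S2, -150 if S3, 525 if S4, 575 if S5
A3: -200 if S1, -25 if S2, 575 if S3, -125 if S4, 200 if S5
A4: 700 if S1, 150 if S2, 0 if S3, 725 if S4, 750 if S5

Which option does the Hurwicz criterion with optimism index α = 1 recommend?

A1: 1·700 + 0·(-100) = 700
A2: 1·775 + 0·(-150) = 775
A3: 1·575 + 0·(-200) = 575
A4: 1·750 + 0·0 = 750
Highest Hurwicz score = 775 → A2.

A2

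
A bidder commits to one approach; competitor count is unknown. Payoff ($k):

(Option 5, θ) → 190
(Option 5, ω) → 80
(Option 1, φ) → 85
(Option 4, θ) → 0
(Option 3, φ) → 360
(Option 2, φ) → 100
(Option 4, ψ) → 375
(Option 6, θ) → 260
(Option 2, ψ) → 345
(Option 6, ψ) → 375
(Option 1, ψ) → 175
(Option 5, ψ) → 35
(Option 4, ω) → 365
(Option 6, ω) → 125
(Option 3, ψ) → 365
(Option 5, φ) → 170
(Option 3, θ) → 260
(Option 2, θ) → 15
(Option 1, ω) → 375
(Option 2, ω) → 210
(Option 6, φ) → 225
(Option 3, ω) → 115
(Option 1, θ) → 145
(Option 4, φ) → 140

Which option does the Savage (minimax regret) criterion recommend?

Option 6

Column bests: θ=260, φ=360, ψ=375, ω=375.
Option 1 regrets: 115, 275, 200, 0 → max 275
Option 2 regrets: 245, 260, 30, 165 → max 260
Option 3 regrets: 0, 0, 10, 260 → max 260
Option 4 regrets: 260, 220, 0, 10 → max 260
Option 5 regrets: 70, 190, 340, 295 → max 340
Option 6 regrets: 0, 135, 0, 250 → max 250
Smallest max regret = 250 → Option 6.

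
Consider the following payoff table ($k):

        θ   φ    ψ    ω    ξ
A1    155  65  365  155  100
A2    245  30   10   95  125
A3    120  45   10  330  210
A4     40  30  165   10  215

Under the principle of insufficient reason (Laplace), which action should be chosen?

Row averages: A1=168, A2=101, A3=143, A4=92
Highest average = 168 → A1.

A1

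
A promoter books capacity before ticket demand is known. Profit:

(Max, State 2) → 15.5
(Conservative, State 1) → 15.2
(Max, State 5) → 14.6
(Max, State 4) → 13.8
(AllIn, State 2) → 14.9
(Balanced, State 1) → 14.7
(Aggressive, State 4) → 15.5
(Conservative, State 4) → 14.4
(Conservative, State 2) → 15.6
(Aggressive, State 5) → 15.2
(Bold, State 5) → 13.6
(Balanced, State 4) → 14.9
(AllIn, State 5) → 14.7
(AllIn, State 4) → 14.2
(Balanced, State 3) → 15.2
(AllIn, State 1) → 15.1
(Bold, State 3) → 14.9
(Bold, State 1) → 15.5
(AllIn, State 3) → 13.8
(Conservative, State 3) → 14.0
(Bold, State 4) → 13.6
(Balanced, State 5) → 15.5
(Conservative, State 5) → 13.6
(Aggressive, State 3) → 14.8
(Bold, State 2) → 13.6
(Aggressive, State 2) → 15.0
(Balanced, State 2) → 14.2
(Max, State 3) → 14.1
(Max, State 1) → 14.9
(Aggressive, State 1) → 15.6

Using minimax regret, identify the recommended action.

Column bests: State 1=15.6, State 2=15.6, State 3=15.2, State 4=15.5, State 5=15.5.
Conservative regrets: 0.4, 0.0, 1.2, 1.1, 1.9 → max 1.9
Balanced regrets: 0.9, 1.4, 0.0, 0.6, 0.0 → max 1.4
Aggressive regrets: 0.0, 0.6, 0.4, 0.0, 0.3 → max 0.6
Bold regrets: 0.1, 2.0, 0.3, 1.9, 1.9 → max 2.0
AllIn regrets: 0.5, 0.7, 1.4, 1.3, 0.8 → max 1.4
Max regrets: 0.7, 0.1, 1.1, 1.7, 0.9 → max 1.7
Smallest max regret = 0.6 → Aggressive.

Aggressive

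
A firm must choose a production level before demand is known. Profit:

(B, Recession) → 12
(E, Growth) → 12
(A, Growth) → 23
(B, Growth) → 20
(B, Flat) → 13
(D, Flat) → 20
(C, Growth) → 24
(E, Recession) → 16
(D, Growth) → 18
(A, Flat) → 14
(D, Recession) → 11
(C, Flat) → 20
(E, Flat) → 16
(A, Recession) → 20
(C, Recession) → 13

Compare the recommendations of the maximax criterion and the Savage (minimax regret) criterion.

maximax → C; minimax regret → A (disagree)

Row maxima: A=23, B=20, C=24, D=20, E=16
Best best-case = 24 → C.
Column bests: Recession=20, Flat=20, Growth=24.
A regrets: 0, 6, 1 → max 6
B regrets: 8, 7, 4 → max 8
C regrets: 7, 0, 0 → max 7
D regrets: 9, 0, 6 → max 9
E regrets: 4, 4, 12 → max 12
Smallest max regret = 6 → A.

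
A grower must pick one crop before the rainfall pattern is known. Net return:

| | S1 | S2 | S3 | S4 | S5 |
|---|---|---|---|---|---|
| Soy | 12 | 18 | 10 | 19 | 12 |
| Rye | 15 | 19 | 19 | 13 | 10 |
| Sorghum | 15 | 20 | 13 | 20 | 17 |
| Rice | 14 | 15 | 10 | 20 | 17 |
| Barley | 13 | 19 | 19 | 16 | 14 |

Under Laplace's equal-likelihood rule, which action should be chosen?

Row averages: Soy=14.2, Rye=15.2, Sorghum=17, Rice=15.2, Barley=16.2
Highest average = 17 → Sorghum.

Sorghum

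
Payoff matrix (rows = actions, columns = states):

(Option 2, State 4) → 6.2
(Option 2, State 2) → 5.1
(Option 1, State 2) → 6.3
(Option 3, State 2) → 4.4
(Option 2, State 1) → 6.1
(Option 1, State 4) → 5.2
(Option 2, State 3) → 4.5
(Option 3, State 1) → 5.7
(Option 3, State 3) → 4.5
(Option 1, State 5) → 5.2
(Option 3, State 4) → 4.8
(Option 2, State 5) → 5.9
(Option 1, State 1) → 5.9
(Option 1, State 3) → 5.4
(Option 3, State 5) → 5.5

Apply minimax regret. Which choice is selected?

Option 1

Column bests: State 1=6.1, State 2=6.3, State 3=5.4, State 4=6.2, State 5=5.9.
Option 1 regrets: 0.2, 0.0, 0.0, 1.0, 0.7 → max 1.0
Option 2 regrets: 0.0, 1.2, 0.9, 0.0, 0.0 → max 1.2
Option 3 regrets: 0.4, 1.9, 0.9, 1.4, 0.4 → max 1.9
Smallest max regret = 1.0 → Option 1.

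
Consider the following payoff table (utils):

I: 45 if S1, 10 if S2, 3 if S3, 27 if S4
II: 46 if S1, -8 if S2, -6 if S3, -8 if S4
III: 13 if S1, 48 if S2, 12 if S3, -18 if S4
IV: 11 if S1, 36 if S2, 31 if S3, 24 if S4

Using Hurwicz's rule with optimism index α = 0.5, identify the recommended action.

I: 0.5·45 + 0.5·3 = 24
II: 0.5·46 + 0.5·(-8) = 19
III: 0.5·48 + 0.5·(-18) = 15
IV: 0.5·36 + 0.5·11 = 23.5
Highest Hurwicz score = 24 → I.

I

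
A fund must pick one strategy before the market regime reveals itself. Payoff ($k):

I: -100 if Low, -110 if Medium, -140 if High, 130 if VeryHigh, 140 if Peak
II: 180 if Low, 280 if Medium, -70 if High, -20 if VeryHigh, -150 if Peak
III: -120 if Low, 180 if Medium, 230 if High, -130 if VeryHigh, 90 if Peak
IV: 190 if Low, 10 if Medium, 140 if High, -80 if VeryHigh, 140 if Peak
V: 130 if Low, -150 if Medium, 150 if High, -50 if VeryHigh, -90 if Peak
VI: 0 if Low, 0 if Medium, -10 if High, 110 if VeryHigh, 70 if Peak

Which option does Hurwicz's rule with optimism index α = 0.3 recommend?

I: 0.3·140 + 0.7·(-140) = -56
II: 0.3·280 + 0.7·(-150) = -21
III: 0.3·230 + 0.7·(-130) = -22
IV: 0.3·190 + 0.7·(-80) = 1
V: 0.3·150 + 0.7·(-150) = -60
VI: 0.3·110 + 0.7·(-10) = 26
Highest Hurwicz score = 26 → VI.

VI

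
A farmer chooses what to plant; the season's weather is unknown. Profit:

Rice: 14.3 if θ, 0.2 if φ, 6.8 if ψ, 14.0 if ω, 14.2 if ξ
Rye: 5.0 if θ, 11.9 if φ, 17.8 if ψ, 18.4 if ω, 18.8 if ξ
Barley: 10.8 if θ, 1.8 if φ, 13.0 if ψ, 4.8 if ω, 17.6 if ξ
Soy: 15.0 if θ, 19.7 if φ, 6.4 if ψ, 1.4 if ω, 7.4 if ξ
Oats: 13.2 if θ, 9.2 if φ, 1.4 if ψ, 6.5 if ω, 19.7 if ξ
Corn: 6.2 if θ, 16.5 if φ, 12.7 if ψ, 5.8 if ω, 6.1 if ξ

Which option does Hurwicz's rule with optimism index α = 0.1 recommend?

Rice: 0.1·14.3 + 0.9·0.2 = 1.61
Rye: 0.1·18.8 + 0.9·5.0 = 6.38
Barley: 0.1·17.6 + 0.9·1.8 = 3.38
Soy: 0.1·19.7 + 0.9·1.4 = 3.23
Oats: 0.1·19.7 + 0.9·1.4 = 3.23
Corn: 0.1·16.5 + 0.9·5.8 = 6.87
Highest Hurwicz score = 6.87 → Corn.

Corn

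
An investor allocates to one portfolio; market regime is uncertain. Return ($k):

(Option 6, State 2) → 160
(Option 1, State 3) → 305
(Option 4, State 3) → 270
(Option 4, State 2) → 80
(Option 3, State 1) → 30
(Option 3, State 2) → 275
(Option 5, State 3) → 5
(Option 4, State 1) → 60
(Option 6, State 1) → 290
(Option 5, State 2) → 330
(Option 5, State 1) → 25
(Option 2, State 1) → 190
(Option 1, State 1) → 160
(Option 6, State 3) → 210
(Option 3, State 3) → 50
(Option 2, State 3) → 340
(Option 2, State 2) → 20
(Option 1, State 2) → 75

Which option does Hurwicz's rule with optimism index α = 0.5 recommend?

Option 6

Option 1: 0.5·305 + 0.5·75 = 190
Option 2: 0.5·340 + 0.5·20 = 180
Option 3: 0.5·275 + 0.5·30 = 152.5
Option 4: 0.5·270 + 0.5·60 = 165
Option 5: 0.5·330 + 0.5·5 = 167.5
Option 6: 0.5·290 + 0.5·160 = 225
Highest Hurwicz score = 225 → Option 6.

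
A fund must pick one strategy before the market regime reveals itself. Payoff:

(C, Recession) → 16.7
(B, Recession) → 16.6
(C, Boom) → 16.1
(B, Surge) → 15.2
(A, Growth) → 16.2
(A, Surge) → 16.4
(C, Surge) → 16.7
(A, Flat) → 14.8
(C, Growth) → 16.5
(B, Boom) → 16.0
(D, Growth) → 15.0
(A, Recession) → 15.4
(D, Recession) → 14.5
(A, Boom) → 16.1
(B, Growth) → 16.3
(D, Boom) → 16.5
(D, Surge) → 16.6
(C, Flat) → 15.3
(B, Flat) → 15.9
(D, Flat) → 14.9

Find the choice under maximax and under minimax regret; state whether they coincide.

maximax → C; minimax regret → C (agree)

Row maxima: A=16.4, B=16.6, C=16.7, D=16.6
Best best-case = 16.7 → C.
Column bests: Recession=16.7, Flat=15.9, Growth=16.5, Boom=16.5, Surge=16.7.
A regrets: 1.3, 1.1, 0.3, 0.4, 0.3 → max 1.3
B regrets: 0.1, 0.0, 0.2, 0.5, 1.5 → max 1.5
C regrets: 0.0, 0.6, 0.0, 0.4, 0.0 → max 0.6
D regrets: 2.2, 1.0, 1.5, 0.0, 0.1 → max 2.2
Smallest max regret = 0.6 → C.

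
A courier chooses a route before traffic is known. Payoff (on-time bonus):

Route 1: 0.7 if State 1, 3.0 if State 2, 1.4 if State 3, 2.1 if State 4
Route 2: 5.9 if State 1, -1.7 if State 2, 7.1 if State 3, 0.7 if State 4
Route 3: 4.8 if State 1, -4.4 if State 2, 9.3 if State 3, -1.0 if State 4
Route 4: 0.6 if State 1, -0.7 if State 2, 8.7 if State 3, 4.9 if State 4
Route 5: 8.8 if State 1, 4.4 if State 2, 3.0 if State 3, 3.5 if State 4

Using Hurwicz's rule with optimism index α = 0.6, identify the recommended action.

Route 5

Route 1: 0.6·3.0 + 0.4·0.7 = 2.08
Route 2: 0.6·7.1 + 0.4·(-1.7) = 3.58
Route 3: 0.6·9.3 + 0.4·(-4.4) = 3.82
Route 4: 0.6·8.7 + 0.4·(-0.7) = 4.94
Route 5: 0.6·8.8 + 0.4·3.0 = 6.48
Highest Hurwicz score = 6.48 → Route 5.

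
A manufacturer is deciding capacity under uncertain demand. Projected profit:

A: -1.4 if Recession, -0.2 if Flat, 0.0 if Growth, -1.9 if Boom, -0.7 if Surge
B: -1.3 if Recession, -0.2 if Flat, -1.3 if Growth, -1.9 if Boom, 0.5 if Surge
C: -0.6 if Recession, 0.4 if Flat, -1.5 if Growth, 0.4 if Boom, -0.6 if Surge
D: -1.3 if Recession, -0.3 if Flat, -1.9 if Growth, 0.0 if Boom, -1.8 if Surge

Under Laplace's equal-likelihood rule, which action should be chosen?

Row averages: A=-0.84, B=-0.84, C=-0.38, D=-1.06
Highest average = -0.38 → C.

C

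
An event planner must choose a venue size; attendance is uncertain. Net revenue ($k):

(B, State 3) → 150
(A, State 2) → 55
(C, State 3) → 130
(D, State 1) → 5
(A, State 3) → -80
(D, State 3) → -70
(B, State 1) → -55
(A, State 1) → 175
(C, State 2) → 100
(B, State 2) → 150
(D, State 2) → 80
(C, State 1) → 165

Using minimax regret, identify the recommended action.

Column bests: State 1=175, State 2=150, State 3=150.
A regrets: 0, 95, 230 → max 230
B regrets: 230, 0, 0 → max 230
C regrets: 10, 50, 20 → max 50
D regrets: 170, 70, 220 → max 220
Smallest max regret = 50 → C.

C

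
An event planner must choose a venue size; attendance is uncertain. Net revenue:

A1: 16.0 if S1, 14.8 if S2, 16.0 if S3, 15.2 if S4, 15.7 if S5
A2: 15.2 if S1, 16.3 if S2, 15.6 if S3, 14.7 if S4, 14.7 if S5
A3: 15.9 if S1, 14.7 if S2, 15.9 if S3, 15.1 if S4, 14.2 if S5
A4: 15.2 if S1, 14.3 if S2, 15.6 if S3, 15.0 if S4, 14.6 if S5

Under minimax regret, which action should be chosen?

Column bests: S1=16.0, S2=16.3, S3=16.0, S4=15.2, S5=15.7.
A1 regrets: 0.0, 1.5, 0.0, 0.0, 0.0 → max 1.5
A2 regrets: 0.8, 0.0, 0.4, 0.5, 1.0 → max 1.0
A3 regrets: 0.1, 1.6, 0.1, 0.1, 1.5 → max 1.6
A4 regrets: 0.8, 2.0, 0.4, 0.2, 1.1 → max 2.0
Smallest max regret = 1.0 → A2.

A2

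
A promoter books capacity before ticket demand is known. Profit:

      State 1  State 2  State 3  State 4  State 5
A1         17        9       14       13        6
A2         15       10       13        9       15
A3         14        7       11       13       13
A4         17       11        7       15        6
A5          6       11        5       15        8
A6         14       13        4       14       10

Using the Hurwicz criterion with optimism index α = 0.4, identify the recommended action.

A1: 0.4·17 + 0.6·6 = 10.4
A2: 0.4·15 + 0.6·9 = 11.4
A3: 0.4·14 + 0.6·7 = 9.8
A4: 0.4·17 + 0.6·6 = 10.4
A5: 0.4·15 + 0.6·5 = 9
A6: 0.4·14 + 0.6·4 = 8
Highest Hurwicz score = 11.4 → A2.

A2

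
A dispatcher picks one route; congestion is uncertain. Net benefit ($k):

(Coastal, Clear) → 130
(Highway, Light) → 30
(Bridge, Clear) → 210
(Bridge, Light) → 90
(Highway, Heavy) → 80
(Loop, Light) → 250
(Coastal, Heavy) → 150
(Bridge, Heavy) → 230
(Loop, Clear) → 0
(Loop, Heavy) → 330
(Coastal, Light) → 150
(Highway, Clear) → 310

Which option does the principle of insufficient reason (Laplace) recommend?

Loop

Row averages: Loop=580/3, Highway=140, Coastal=430/3, Bridge=530/3
Highest average = 580/3 → Loop.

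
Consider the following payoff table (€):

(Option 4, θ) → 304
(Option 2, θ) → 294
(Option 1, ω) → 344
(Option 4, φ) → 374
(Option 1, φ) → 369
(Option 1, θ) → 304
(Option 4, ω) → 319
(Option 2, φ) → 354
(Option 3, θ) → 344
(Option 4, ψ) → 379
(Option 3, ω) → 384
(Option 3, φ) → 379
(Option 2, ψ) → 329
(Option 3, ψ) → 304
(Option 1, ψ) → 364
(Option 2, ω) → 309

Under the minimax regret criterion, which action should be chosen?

Column bests: θ=344, φ=379, ψ=379, ω=384.
Option 1 regrets: 40, 10, 15, 40 → max 40
Option 2 regrets: 50, 25, 50, 75 → max 75
Option 3 regrets: 0, 0, 75, 0 → max 75
Option 4 regrets: 40, 5, 0, 65 → max 65
Smallest max regret = 40 → Option 1.

Option 1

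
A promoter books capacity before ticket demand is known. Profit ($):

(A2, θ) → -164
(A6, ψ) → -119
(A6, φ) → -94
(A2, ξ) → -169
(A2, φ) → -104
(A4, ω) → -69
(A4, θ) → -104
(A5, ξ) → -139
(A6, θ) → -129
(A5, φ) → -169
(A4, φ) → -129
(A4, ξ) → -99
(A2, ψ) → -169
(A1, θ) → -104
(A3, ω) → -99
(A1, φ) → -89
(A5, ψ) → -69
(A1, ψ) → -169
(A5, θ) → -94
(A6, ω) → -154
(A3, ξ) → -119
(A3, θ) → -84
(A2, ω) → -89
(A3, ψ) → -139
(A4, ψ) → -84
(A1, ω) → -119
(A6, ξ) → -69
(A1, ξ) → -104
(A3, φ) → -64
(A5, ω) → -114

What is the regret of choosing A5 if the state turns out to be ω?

Best payoff under ω is -69.
Regret = -69 − (-114) = 45.

45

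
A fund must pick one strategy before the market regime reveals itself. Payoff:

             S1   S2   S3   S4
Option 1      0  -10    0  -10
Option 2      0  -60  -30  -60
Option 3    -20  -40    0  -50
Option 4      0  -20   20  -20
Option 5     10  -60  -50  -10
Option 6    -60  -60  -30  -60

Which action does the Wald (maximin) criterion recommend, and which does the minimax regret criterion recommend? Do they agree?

Row minima: Option 1=-10, Option 2=-60, Option 3=-50, Option 4=-20, Option 5=-60, Option 6=-60
Best worst-case = -10 → Option 1.
Column bests: S1=10, S2=-10, S3=20, S4=-10.
Option 1 regrets: 10, 0, 20, 0 → max 20
Option 2 regrets: 10, 50, 50, 50 → max 50
Option 3 regrets: 30, 30, 20, 40 → max 40
Option 4 regrets: 10, 10, 0, 10 → max 10
Option 5 regrets: 0, 50, 70, 0 → max 70
Option 6 regrets: 70, 50, 50, 50 → max 70
Smallest max regret = 10 → Option 4.

maximin → Option 1; minimax regret → Option 4 (disagree)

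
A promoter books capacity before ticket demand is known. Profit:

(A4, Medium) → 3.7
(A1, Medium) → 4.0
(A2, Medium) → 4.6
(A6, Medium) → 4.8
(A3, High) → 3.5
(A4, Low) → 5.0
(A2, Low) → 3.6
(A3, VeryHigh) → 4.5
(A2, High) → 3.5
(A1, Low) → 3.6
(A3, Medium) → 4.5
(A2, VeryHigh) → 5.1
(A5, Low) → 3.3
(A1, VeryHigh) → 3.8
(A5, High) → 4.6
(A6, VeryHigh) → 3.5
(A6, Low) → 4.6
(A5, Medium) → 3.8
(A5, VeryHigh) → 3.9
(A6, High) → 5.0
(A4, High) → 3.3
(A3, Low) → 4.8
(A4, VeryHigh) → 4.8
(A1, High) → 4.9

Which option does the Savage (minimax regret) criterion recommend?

Column bests: Low=5.0, Medium=4.8, High=5.0, VeryHigh=5.1.
A1 regrets: 1.4, 0.8, 0.1, 1.3 → max 1.4
A2 regrets: 1.4, 0.2, 1.5, 0.0 → max 1.5
A3 regrets: 0.2, 0.3, 1.5, 0.6 → max 1.5
A4 regrets: 0.0, 1.1, 1.7, 0.3 → max 1.7
A5 regrets: 1.7, 1.0, 0.4, 1.2 → max 1.7
A6 regrets: 0.4, 0.0, 0.0, 1.6 → max 1.6
Smallest max regret = 1.4 → A1.

A1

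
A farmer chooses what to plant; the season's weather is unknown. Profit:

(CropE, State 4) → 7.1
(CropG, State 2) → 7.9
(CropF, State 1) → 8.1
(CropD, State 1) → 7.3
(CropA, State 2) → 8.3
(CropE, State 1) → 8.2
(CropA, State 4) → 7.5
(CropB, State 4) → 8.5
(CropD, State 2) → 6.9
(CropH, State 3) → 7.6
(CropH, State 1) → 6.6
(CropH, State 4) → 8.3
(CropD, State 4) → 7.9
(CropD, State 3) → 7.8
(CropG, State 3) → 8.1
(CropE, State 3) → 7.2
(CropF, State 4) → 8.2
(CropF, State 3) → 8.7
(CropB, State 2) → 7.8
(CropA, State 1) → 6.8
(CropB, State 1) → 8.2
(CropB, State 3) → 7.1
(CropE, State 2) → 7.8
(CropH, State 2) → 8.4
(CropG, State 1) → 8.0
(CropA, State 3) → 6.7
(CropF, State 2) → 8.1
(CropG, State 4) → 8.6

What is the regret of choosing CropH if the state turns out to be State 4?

0.3

Best payoff under State 4 is 8.6.
Regret = 8.6 − 8.3 = 0.3.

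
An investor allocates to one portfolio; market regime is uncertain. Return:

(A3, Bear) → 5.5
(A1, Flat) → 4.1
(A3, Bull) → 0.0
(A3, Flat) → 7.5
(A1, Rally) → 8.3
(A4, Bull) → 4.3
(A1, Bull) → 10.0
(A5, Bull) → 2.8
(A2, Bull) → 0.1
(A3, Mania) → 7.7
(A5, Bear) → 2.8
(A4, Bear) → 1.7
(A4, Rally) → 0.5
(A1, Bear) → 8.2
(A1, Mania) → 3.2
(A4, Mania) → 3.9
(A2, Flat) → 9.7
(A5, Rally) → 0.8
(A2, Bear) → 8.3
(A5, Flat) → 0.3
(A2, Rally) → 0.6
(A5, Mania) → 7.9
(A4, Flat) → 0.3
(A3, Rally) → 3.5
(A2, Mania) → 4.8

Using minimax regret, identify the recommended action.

Column bests: Bear=8.3, Flat=9.7, Bull=10.0, Rally=8.3, Mania=7.9.
A1 regrets: 0.1, 5.6, 0.0, 0.0, 4.7 → max 5.6
A2 regrets: 0.0, 0.0, 9.9, 7.7, 3.1 → max 9.9
A3 regrets: 2.8, 2.2, 10.0, 4.8, 0.2 → max 10.0
A4 regrets: 6.6, 9.4, 5.7, 7.8, 4.0 → max 9.4
A5 regrets: 5.5, 9.4, 7.2, 7.5, 0.0 → max 9.4
Smallest max regret = 5.6 → A1.

A1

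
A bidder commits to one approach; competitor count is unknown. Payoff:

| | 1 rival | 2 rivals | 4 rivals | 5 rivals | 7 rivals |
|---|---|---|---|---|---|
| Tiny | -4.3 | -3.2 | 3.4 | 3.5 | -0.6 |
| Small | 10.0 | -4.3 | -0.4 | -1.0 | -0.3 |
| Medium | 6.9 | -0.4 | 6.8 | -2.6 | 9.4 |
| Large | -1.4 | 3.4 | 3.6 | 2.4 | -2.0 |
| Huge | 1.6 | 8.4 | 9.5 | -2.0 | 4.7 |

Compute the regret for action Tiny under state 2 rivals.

11.6

Best payoff under 2 rivals is 8.4.
Regret = 8.4 − (-3.2) = 11.6.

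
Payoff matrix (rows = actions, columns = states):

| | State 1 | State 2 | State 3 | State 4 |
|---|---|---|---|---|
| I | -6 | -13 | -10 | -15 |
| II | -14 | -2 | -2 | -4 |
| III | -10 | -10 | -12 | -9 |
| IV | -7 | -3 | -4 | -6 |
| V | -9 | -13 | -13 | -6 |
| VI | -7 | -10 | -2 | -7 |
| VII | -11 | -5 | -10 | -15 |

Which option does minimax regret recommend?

IV

Column bests: State 1=-6, State 2=-2, State 3=-2, State 4=-4.
I regrets: 0, 11, 8, 11 → max 11
II regrets: 8, 0, 0, 0 → max 8
III regrets: 4, 8, 10, 5 → max 10
IV regrets: 1, 1, 2, 2 → max 2
V regrets: 3, 11, 11, 2 → max 11
VI regrets: 1, 8, 0, 3 → max 8
VII regrets: 5, 3, 8, 11 → max 11
Smallest max regret = 2 → IV.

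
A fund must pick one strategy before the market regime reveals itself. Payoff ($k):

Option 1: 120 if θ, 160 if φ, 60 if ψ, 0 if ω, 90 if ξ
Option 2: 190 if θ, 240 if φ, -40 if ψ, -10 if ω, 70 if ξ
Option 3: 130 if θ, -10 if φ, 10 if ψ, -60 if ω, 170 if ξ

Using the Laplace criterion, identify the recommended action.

Option 2

Row averages: Option 1=86, Option 2=90, Option 3=48
Highest average = 90 → Option 2.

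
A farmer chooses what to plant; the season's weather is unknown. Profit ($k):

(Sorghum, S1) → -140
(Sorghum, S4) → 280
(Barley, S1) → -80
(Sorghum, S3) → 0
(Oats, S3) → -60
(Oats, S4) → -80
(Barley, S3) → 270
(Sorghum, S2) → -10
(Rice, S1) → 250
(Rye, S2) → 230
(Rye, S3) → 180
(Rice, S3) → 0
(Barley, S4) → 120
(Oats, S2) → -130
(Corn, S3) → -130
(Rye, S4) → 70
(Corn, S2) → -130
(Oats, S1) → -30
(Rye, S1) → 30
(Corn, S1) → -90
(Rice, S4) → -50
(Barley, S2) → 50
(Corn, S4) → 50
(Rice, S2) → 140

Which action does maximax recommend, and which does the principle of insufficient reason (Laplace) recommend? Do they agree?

Row maxima: Barley=270, Sorghum=280, Rice=250, Rye=230, Oats=-30, Corn=50
Best best-case = 280 → Sorghum.
Row averages: Barley=90, Sorghum=32.5, Rice=85, Rye=127.5, Oats=-75, Corn=-75
Highest average = 127.5 → Rye.

maximax → Sorghum; laplace → Rye (disagree)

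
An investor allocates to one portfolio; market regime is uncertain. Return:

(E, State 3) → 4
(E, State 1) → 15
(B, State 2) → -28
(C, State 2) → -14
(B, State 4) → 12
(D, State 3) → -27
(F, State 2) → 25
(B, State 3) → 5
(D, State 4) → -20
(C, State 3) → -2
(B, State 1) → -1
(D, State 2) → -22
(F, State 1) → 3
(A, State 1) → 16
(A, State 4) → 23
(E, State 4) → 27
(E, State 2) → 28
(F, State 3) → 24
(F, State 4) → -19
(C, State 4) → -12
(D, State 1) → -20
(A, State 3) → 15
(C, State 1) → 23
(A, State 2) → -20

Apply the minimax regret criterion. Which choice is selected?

Column bests: State 1=23, State 2=28, State 3=24, State 4=27.
A regrets: 7, 48, 9, 4 → max 48
B regrets: 24, 56, 19, 15 → max 56
C regrets: 0, 42, 26, 39 → max 42
D regrets: 43, 50, 51, 47 → max 51
E regrets: 8, 0, 20, 0 → max 20
F regrets: 20, 3, 0, 46 → max 46
Smallest max regret = 20 → E.

E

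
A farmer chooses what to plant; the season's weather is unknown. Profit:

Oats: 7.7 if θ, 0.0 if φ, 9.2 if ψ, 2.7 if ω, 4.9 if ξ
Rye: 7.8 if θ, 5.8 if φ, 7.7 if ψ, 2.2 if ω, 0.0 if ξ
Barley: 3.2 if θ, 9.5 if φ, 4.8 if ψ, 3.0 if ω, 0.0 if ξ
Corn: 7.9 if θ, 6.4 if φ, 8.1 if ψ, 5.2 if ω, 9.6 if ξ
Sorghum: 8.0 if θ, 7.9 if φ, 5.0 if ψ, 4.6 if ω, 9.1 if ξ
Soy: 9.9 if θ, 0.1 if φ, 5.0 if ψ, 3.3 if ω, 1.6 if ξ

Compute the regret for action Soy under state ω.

1.9

Best payoff under ω is 5.2.
Regret = 5.2 − 3.3 = 1.9.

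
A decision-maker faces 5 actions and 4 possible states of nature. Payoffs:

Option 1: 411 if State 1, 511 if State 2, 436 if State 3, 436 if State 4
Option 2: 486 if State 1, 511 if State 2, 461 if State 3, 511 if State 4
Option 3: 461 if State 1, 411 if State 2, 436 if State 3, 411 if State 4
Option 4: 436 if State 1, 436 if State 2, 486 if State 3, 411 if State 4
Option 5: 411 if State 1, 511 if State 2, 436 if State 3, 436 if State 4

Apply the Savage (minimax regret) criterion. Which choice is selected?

Column bests: State 1=486, State 2=511, State 3=486, State 4=511.
Option 1 regrets: 75, 0, 50, 75 → max 75
Option 2 regrets: 0, 0, 25, 0 → max 25
Option 3 regrets: 25, 100, 50, 100 → max 100
Option 4 regrets: 50, 75, 0, 100 → max 100
Option 5 regrets: 75, 0, 50, 75 → max 75
Smallest max regret = 25 → Option 2.

Option 2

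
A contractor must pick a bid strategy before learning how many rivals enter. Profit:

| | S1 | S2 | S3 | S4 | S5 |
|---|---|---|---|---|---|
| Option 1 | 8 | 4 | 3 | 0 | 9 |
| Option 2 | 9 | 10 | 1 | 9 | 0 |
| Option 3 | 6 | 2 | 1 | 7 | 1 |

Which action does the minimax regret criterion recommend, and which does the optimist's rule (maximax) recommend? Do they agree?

minimax regret → Option 3; maximax → Option 2 (disagree)

Column bests: S1=9, S2=10, S3=3, S4=9, S5=9.
Option 1 regrets: 1, 6, 0, 9, 0 → max 9
Option 2 regrets: 0, 0, 2, 0, 9 → max 9
Option 3 regrets: 3, 8, 2, 2, 8 → max 8
Smallest max regret = 8 → Option 3.
Row maxima: Option 1=9, Option 2=10, Option 3=7
Best best-case = 10 → Option 2.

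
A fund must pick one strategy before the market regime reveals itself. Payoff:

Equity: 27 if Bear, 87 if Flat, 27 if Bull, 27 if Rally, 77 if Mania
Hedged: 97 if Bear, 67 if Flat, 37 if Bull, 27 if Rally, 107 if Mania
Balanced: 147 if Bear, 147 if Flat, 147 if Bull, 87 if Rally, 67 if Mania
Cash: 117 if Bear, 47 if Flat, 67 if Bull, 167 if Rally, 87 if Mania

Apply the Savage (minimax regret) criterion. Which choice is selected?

Balanced

Column bests: Bear=147, Flat=147, Bull=147, Rally=167, Mania=107.
Equity regrets: 120, 60, 120, 140, 30 → max 140
Hedged regrets: 50, 80, 110, 140, 0 → max 140
Balanced regrets: 0, 0, 0, 80, 40 → max 80
Cash regrets: 30, 100, 80, 0, 20 → max 100
Smallest max regret = 80 → Balanced.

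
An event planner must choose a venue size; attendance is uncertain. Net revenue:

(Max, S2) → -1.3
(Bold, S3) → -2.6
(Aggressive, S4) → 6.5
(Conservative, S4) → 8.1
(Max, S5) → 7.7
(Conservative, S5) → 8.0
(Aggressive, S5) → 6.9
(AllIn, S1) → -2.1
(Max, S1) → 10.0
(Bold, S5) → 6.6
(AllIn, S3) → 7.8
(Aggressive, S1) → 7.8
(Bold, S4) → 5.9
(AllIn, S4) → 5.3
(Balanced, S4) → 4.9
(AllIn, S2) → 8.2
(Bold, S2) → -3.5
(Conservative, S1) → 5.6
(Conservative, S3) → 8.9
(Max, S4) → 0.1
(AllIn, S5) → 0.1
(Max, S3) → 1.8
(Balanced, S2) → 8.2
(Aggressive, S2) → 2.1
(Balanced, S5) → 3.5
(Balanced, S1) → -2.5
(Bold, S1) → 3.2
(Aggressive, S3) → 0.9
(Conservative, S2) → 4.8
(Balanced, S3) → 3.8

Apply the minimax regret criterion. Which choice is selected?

Conservative

Column bests: S1=10.0, S2=8.2, S3=8.9, S4=8.1, S5=8.0.
Conservative regrets: 4.4, 3.4, 0.0, 0.0, 0.0 → max 4.4
Balanced regrets: 12.5, 0.0, 5.1, 3.2, 4.5 → max 12.5
Aggressive regrets: 2.2, 6.1, 8.0, 1.6, 1.1 → max 8.0
Bold regrets: 6.8, 11.7, 11.5, 2.2, 1.4 → max 11.7
AllIn regrets: 12.1, 0.0, 1.1, 2.8, 7.9 → max 12.1
Max regrets: 0.0, 9.5, 7.1, 8.0, 0.3 → max 9.5
Smallest max regret = 4.4 → Conservative.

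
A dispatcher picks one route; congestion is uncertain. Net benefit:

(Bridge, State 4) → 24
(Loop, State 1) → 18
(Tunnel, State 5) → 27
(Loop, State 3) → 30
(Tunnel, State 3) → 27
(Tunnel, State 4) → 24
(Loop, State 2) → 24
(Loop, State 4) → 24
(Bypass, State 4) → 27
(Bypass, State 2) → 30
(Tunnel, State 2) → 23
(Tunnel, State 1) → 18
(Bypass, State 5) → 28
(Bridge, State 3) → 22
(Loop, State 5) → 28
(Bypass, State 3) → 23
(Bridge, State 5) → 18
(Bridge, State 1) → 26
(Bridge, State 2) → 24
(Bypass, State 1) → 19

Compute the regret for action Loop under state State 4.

Best payoff under State 4 is 27.
Regret = 27 − 24 = 3.

3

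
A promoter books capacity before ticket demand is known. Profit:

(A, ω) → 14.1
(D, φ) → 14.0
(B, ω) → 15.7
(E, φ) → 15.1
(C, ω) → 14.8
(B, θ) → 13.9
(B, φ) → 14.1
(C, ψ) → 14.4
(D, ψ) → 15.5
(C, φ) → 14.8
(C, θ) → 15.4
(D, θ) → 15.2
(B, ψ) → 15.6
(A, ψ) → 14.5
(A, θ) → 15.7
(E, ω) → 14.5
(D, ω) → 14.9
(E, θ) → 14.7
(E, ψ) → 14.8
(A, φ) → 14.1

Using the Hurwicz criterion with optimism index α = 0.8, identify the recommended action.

A: 0.8·15.7 + 0.2·14.1 = 15.38
B: 0.8·15.7 + 0.2·13.9 = 15.34
C: 0.8·15.4 + 0.2·14.4 = 15.2
D: 0.8·15.5 + 0.2·14.0 = 15.2
E: 0.8·15.1 + 0.2·14.5 = 14.98
Highest Hurwicz score = 15.38 → A.

A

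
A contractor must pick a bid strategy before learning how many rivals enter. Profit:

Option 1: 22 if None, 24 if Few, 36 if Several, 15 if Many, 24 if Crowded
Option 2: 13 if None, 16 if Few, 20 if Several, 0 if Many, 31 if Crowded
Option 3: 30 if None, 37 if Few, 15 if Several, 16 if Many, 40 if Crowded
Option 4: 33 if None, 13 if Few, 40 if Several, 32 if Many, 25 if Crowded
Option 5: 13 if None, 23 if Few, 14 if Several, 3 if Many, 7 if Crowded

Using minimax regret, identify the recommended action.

Option 1

Column bests: None=33, Few=37, Several=40, Many=32, Crowded=40.
Option 1 regrets: 11, 13, 4, 17, 16 → max 17
Option 2 regrets: 20, 21, 20, 32, 9 → max 32
Option 3 regrets: 3, 0, 25, 16, 0 → max 25
Option 4 regrets: 0, 24, 0, 0, 15 → max 24
Option 5 regrets: 20, 14, 26, 29, 33 → max 33
Smallest max regret = 17 → Option 1.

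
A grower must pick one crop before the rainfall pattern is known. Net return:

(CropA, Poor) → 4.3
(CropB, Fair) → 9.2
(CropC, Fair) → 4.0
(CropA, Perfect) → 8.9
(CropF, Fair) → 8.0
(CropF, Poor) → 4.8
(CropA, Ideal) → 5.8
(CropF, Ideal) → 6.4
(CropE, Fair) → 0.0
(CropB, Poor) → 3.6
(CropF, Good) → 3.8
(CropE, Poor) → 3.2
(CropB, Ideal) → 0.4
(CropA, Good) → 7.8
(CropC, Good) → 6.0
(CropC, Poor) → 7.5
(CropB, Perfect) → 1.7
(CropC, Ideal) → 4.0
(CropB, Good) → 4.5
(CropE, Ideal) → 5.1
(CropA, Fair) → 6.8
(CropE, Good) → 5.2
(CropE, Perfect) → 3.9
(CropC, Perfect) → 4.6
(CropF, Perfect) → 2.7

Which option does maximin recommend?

CropA

Row minima: CropC=4.0, CropA=4.3, CropB=0.4, CropF=2.7, CropE=0.0
Best worst-case = 4.3 → CropA.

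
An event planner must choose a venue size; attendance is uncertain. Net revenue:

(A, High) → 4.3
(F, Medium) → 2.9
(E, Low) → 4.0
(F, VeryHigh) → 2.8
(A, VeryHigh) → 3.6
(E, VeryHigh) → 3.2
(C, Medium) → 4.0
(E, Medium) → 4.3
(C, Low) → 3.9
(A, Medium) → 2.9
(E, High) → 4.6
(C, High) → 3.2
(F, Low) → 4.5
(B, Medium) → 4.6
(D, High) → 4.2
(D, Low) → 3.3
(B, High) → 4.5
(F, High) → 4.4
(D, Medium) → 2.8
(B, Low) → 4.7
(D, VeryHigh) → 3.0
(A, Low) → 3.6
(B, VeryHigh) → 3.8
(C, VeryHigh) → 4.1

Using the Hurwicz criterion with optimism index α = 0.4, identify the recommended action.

A: 0.4·4.3 + 0.6·2.9 = 3.46
B: 0.4·4.7 + 0.6·3.8 = 4.16
C: 0.4·4.1 + 0.6·3.2 = 3.56
D: 0.4·4.2 + 0.6·2.8 = 3.36
E: 0.4·4.6 + 0.6·3.2 = 3.76
F: 0.4·4.5 + 0.6·2.8 = 3.48
Highest Hurwicz score = 4.16 → B.

B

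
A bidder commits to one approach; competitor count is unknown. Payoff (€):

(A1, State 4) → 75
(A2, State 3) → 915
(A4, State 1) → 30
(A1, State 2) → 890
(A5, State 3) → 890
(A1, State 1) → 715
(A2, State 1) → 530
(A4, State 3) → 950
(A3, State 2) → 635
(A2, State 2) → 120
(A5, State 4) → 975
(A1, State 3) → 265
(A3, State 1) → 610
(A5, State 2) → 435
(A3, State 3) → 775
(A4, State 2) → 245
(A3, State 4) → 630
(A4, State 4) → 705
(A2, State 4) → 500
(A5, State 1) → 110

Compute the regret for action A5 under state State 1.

Best payoff under State 1 is 715.
Regret = 715 − 110 = 605.

605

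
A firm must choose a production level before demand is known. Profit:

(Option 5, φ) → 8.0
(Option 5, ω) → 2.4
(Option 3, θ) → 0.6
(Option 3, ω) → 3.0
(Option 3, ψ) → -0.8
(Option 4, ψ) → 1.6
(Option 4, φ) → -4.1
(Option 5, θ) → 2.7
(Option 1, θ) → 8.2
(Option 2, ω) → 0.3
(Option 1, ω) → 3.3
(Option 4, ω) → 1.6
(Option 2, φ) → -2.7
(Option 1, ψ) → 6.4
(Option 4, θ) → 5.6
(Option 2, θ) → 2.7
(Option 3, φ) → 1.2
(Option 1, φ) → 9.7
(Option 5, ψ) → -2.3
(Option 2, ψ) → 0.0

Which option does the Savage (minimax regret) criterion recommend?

Option 1

Column bests: θ=8.2, φ=9.7, ψ=6.4, ω=3.3.
Option 1 regrets: 0.0, 0.0, 0.0, 0.0 → max 0.0
Option 2 regrets: 5.5, 12.4, 6.4, 3.0 → max 12.4
Option 3 regrets: 7.6, 8.5, 7.2, 0.3 → max 8.5
Option 4 regrets: 2.6, 13.8, 4.8, 1.7 → max 13.8
Option 5 regrets: 5.5, 1.7, 8.7, 0.9 → max 8.7
Smallest max regret = 0.0 → Option 1.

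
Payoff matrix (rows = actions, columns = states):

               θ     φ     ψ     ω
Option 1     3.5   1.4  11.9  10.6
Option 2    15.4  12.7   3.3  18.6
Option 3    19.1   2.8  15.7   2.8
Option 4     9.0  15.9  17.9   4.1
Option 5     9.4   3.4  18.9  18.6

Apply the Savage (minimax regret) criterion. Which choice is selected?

Column bests: θ=19.1, φ=15.9, ψ=18.9, ω=18.6.
Option 1 regrets: 15.6, 14.5, 7.0, 8.0 → max 15.6
Option 2 regrets: 3.7, 3.2, 15.6, 0.0 → max 15.6
Option 3 regrets: 0.0, 13.1, 3.2, 15.8 → max 15.8
Option 4 regrets: 10.1, 0.0, 1.0, 14.5 → max 14.5
Option 5 regrets: 9.7, 12.5, 0.0, 0.0 → max 12.5
Smallest max regret = 12.5 → Option 5.

Option 5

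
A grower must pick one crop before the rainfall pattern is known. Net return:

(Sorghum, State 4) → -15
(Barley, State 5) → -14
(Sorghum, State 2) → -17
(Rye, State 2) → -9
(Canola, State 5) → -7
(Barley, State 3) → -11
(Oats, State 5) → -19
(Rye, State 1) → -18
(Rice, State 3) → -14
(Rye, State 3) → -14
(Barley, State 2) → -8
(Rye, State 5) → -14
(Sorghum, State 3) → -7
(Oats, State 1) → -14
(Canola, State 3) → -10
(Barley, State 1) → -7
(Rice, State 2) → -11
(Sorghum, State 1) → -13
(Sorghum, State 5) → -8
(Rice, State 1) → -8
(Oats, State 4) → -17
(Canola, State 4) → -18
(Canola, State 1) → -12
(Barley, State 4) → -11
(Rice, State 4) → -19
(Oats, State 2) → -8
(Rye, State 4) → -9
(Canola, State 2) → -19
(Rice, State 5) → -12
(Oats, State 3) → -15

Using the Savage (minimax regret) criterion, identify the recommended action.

Column bests: State 1=-7, State 2=-8, State 3=-7, State 4=-9, State 5=-7.
Rye regrets: 11, 1, 7, 0, 7 → max 11
Sorghum regrets: 6, 9, 0, 6, 1 → max 9
Rice regrets: 1, 3, 7, 10, 5 → max 10
Barley regrets: 0, 0, 4, 2, 7 → max 7
Oats regrets: 7, 0, 8, 8, 12 → max 12
Canola regrets: 5, 11, 3, 9, 0 → max 11
Smallest max regret = 7 → Barley.

Barley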